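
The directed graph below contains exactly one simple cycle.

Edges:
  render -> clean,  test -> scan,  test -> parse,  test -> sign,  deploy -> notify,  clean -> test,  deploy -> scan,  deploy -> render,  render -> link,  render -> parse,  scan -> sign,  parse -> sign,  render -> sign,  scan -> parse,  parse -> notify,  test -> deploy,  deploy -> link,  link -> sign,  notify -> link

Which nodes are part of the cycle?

test, clean, deploy, render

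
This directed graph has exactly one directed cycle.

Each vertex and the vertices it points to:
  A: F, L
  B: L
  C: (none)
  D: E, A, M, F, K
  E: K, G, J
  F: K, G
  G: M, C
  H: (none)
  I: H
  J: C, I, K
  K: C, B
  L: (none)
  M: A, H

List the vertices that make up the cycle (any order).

A, F, G, M

DFS with gray/black marking from F:
F gray
  K gray
    C gray
    C black
    B gray
      L gray
      L black
    B black
  K black
  G gray
    M gray
      A gray
        A→F: F is gray → back edge
Back edge closes the cycle F → G → M → A → F; its vertices are {A, F, G, M}.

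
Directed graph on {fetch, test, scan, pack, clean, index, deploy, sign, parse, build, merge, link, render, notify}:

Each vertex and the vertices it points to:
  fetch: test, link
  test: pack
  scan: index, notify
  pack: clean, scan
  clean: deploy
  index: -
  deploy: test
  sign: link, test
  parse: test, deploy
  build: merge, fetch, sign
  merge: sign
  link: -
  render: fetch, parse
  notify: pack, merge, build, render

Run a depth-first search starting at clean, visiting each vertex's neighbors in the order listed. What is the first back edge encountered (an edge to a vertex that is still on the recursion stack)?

DFS from clean (visiting each vertex's neighbors in the order listed); mark gray on enter, black on exit:
clean gray
  deploy gray
    test gray
      pack gray
        pack→clean: clean is gray → back edge
First back edge: pack → clean.

pack->clean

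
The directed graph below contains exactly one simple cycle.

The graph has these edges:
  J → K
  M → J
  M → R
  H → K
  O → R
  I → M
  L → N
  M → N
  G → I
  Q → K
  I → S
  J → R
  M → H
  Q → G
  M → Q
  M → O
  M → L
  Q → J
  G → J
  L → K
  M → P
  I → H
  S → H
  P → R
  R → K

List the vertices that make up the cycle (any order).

DFS with gray/black marking from I:
I gray
  S gray
    H gray
      K gray
      K black
    H black
  S black
  I→H: H black — skip
  M gray
    N gray
    N black
    M→H: H black — skip
    L gray
      L→N: N black — skip
      L→K: K black — skip
    L black
    J gray
      R gray
        R→K: K black — skip
      R black
      J→K: K black — skip
    J black
    Q gray
      Q→K: K black — skip
      G gray
        G→I: I is gray → back edge
Back edge closes the cycle I → M → Q → G → I; its vertices are {G, I, M, Q}.

G, I, M, Q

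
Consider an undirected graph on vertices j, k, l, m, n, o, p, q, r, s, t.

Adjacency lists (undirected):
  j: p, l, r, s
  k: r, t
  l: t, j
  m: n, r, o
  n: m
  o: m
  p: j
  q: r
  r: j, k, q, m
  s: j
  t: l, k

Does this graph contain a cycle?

DFS, tracking each vertex's parent; an edge to a visited non-parent vertex closes a cycle.
Start from o:
visit o (parent –)
  visit m (parent o)
    visit n (parent m)
      n–m: parent, skip
    visit r (parent m)
      visit j (parent r)
        visit p (parent j)
          p–j: parent, skip
        visit l (parent j)
          visit t (parent l)
            t–l: parent, skip
            visit k (parent t)
              k–r: r visited and ≠ parent → cycle
Cycle: r – j – l – t – k – r.

Yes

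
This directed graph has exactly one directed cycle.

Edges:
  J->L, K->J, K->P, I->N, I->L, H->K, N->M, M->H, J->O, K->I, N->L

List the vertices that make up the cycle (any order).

DFS with gray/black marking from K:
K gray
  J gray
    O gray
    O black
    L gray
    L black
  J black
  P gray
  P black
  I gray
    N gray
      M gray
        H gray
          H→K: K is gray → back edge
Back edge closes the cycle K → I → N → M → H → K; its vertices are {H, I, K, M, N}.

H, I, K, M, N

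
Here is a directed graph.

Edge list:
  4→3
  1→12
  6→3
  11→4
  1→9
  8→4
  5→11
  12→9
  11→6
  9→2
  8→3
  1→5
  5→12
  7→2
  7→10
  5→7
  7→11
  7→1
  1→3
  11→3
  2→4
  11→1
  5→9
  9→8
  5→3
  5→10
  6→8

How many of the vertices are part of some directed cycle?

A vertex is on a directed cycle iff it belongs to a strongly connected component of size ≥ 2 (or has a self-loop).
The vertices on cycles are {1, 5, 7, 11} — 4 in total.

4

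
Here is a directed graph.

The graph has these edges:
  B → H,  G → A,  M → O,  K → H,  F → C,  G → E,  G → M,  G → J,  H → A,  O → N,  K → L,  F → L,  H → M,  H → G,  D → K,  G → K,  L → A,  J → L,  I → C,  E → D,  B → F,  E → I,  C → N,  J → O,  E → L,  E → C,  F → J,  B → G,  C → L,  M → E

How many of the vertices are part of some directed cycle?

A vertex is on a directed cycle iff it belongs to a strongly connected component of size ≥ 2 (or has a self-loop).
The vertices on cycles are {D, E, G, H, K, M} — 6 in total.

6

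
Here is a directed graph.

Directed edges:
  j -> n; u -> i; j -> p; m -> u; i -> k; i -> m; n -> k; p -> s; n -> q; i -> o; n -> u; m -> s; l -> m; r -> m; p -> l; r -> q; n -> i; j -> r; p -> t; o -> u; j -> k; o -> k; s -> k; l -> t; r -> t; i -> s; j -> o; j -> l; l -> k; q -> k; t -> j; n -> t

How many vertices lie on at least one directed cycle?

A vertex is on a directed cycle iff it belongs to a strongly connected component of size ≥ 2 (or has a self-loop).
The vertices on cycles are {i, j, l, m, n, o, p, r, t, u} — 10 in total.

10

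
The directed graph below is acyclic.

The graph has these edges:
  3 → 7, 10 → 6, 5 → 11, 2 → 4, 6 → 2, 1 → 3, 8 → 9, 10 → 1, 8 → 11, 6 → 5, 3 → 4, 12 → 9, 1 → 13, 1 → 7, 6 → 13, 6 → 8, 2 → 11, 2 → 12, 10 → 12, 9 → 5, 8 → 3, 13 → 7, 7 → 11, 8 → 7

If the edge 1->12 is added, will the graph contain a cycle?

No

Adding 1→12 creates a cycle iff 12 can already reach 1.
Explore from 12: no path reaches 1. The graph stays acyclic.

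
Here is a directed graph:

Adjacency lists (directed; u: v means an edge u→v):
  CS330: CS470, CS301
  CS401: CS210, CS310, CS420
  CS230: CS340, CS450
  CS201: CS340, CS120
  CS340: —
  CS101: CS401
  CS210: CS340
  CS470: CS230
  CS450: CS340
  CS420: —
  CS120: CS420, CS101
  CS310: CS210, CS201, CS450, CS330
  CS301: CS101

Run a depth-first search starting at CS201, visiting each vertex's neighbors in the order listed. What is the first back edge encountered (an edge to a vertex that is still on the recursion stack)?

DFS from CS201 (visiting each vertex's neighbors in the order listed); mark gray on enter, black on exit:
CS201 gray
  CS340 gray
  CS340 black
  CS120 gray
    CS420 gray
    CS420 black
    CS101 gray
      CS401 gray
        CS210 gray
          CS210→CS340: CS340 black — skip
        CS210 black
        CS310 gray
          CS310→CS210: CS210 black — skip
          CS310→CS201: CS201 is gray → back edge
First back edge: CS310 → CS201.

CS310→CS201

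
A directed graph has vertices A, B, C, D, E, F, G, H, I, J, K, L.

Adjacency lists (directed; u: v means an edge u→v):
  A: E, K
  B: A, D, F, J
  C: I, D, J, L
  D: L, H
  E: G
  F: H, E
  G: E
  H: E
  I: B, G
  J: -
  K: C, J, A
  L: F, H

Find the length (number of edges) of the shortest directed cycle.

2

For each vertex v, BFS finds the shortest path from v back to v.
The shortest such closed walk is K → A → K, length 2.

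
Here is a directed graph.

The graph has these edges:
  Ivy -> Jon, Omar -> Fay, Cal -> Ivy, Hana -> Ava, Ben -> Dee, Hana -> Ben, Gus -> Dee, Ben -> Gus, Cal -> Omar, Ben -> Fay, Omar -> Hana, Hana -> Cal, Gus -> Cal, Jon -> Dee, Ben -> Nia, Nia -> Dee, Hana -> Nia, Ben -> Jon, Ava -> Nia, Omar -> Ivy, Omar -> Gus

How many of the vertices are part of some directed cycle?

5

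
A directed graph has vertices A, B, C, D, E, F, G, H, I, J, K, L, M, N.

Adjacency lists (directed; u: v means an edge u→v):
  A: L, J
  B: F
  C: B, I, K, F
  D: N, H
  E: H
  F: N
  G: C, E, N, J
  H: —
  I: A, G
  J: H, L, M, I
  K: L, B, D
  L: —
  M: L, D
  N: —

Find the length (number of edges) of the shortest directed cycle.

3

For each vertex v, BFS finds the shortest path from v back to v.
The shortest such closed walk is J → I → A → J, length 3.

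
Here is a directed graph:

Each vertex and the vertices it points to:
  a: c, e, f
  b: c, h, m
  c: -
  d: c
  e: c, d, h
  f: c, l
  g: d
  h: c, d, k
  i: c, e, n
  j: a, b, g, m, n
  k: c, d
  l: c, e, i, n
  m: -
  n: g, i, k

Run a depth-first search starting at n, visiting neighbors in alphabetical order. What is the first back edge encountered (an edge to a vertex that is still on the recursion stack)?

DFS from n (visiting neighbors in alphabetical order); mark gray on enter, black on exit:
n gray
  g gray
    d gray
      c gray
      c black
    d black
  g black
  i gray
    i→c: c black — skip
    e gray
      e→c: c black — skip
      e→d: d black — skip
      h gray
        h→c: c black — skip
        h→d: d black — skip
        k gray
          k→c: c black — skip
          k→d: d black — skip
        k black
      h black
    e black
    i→n: n is gray → back edge
First back edge: i → n.

i->n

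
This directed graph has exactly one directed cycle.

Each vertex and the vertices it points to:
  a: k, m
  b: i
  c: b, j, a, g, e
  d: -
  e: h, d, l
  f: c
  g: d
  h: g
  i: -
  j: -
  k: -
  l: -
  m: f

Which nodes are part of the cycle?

DFS with gray/black marking from c:
c gray
  b gray
    i gray
    i black
  b black
  j gray
  j black
  a gray
    k gray
    k black
    m gray
      f gray
        f→c: c is gray → back edge
Back edge closes the cycle c → a → m → f → c; its vertices are {a, c, f, m}.

a, c, f, m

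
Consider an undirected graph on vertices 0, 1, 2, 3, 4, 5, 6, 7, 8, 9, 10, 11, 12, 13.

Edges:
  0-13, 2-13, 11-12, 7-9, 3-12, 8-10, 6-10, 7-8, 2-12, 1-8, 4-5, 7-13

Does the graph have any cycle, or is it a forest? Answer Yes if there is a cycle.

No

DFS, tracking each vertex's parent; an edge to a visited non-parent vertex closes a cycle.
Start from 8:
visit 8 (parent –)
  visit 1 (parent 8)
    1–8: parent, skip
  visit 7 (parent 8)
    visit 13 (parent 7)
      visit 2 (parent 13)
        2–13: parent, skip
        visit 12 (parent 2)
          visit 11 (parent 12)
            11–12: parent, skip
          visit 3 (parent 12)
            3–12: parent, skip
          12–2: parent, skip
      13–7: parent, skip
      visit 0 (parent 13)
        0–13: parent, skip
    visit 9 (parent 7)
      9–7: parent, skip
    7–8: parent, skip
  visit 10 (parent 8)
    visit 6 (parent 10)
      6–10: parent, skip
    10–8: parent, skip
visit 4 (parent –)
  visit 5 (parent 4)
    5–4: parent, skip
No non-parent visited neighbor found — the graph is a forest.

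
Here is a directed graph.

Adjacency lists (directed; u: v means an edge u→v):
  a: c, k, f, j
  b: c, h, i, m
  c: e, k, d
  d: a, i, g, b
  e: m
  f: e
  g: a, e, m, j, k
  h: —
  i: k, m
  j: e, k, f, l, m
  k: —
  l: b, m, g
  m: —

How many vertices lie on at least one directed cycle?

A vertex is on a directed cycle iff it belongs to a strongly connected component of size ≥ 2 (or has a self-loop).
The vertices on cycles are {a, b, c, d, g, j, l} — 7 in total.

7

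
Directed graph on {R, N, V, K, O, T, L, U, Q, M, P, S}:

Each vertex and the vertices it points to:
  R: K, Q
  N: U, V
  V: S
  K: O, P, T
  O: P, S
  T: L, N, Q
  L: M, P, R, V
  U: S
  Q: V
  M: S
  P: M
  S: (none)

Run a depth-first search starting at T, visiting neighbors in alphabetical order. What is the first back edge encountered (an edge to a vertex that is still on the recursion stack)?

DFS from T (visiting neighbors in alphabetical order); mark gray on enter, black on exit:
T gray
  L gray
    M gray
      S gray
      S black
    M black
    P gray
      P→M: M black — skip
    P black
    R gray
      K gray
        O gray
          O→P: P black — skip
          O→S: S black — skip
        O black
        K→P: P black — skip
        K→T: T is gray → back edge
First back edge: K → T.

K→T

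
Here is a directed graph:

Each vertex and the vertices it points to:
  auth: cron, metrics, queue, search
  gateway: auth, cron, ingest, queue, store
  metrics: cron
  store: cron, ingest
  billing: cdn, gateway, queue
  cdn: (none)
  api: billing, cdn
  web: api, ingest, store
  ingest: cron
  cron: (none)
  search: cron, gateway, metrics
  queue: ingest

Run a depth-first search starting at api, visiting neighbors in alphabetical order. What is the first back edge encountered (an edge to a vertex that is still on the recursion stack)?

search->gateway

DFS from api (visiting neighbors in alphabetical order); mark gray on enter, black on exit:
api gray
  billing gray
    cdn gray
    cdn black
    gateway gray
      auth gray
        cron gray
        cron black
        metrics gray
          metrics→cron: cron black — skip
        metrics black
        queue gray
          ingest gray
            ingest→cron: cron black — skip
          ingest black
        queue black
        search gray
          search→cron: cron black — skip
          search→gateway: gateway is gray → back edge
First back edge: search → gateway.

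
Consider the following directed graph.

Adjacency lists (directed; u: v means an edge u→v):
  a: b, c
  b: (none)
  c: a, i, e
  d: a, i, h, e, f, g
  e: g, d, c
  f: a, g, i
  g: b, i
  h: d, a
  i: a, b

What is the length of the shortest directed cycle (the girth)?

2

For each vertex v, BFS finds the shortest path from v back to v.
The shortest such closed walk is d → h → d, length 2.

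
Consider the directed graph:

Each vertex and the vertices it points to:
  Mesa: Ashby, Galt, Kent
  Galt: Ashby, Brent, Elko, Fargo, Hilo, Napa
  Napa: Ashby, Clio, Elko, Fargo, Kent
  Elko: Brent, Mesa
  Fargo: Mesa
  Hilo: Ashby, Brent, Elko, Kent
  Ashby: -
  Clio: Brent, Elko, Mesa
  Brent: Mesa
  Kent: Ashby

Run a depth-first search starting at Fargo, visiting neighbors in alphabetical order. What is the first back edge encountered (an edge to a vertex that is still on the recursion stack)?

DFS from Fargo (visiting neighbors in alphabetical order); mark gray on enter, black on exit:
Fargo gray
  Mesa gray
    Ashby gray
    Ashby black
    Galt gray
      Galt→Ashby: Ashby black — skip
      Brent gray
        Brent→Mesa: Mesa is gray → back edge
First back edge: Brent → Mesa.

Brent→Mesa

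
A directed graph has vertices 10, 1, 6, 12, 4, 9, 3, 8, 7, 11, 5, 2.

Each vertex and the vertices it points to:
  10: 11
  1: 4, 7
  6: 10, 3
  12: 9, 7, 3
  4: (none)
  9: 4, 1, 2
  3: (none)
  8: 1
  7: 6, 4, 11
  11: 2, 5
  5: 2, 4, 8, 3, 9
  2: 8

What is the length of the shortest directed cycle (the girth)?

5

For each vertex v, BFS finds the shortest path from v back to v.
The shortest such closed walk is 7 → 11 → 5 → 8 → 1 → 7, length 5.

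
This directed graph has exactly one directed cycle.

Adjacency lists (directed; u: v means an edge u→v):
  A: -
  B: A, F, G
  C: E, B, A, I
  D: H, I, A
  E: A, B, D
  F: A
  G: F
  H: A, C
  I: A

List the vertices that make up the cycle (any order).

C, D, E, H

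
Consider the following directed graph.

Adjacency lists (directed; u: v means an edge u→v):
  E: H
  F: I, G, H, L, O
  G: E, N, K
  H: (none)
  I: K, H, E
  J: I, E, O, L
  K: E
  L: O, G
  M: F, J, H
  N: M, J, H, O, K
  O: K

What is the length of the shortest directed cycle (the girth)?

4

For each vertex v, BFS finds the shortest path from v back to v.
The shortest such closed walk is M → F → G → N → M, length 4.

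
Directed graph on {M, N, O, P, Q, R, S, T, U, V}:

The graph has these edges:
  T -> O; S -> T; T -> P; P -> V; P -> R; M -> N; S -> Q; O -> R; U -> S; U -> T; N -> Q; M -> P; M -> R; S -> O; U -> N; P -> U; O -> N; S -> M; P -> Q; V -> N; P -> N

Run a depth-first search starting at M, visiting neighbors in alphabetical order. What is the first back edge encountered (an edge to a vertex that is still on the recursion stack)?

S→M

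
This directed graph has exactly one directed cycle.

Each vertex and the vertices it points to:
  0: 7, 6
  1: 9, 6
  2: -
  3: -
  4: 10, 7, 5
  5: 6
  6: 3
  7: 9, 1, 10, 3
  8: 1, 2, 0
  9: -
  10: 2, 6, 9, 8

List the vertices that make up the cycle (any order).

0, 7, 8, 10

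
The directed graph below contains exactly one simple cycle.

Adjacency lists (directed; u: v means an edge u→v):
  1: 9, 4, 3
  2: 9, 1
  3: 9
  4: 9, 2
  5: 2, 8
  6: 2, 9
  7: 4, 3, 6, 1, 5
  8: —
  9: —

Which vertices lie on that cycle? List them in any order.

1, 2, 4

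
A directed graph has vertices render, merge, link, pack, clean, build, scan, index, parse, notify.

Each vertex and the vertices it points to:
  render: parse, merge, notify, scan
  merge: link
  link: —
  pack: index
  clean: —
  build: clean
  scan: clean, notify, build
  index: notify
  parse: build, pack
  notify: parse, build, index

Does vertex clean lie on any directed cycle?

No

clean lies on a cycle iff there is a path from clean back to itself.
Exploring from clean, it never reaches itself; equivalently, its strongly connected component is a singleton.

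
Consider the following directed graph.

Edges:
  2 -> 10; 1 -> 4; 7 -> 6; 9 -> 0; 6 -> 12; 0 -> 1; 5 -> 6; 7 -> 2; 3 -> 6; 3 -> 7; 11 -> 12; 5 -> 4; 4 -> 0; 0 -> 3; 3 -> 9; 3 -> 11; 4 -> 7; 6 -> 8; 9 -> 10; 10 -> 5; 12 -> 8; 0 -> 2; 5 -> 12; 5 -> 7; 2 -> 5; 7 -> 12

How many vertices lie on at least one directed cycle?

9

A vertex is on a directed cycle iff it belongs to a strongly connected component of size ≥ 2 (or has a self-loop).
The vertices on cycles are {0, 1, 2, 3, 4, 5, 7, 9, 10} — 9 in total.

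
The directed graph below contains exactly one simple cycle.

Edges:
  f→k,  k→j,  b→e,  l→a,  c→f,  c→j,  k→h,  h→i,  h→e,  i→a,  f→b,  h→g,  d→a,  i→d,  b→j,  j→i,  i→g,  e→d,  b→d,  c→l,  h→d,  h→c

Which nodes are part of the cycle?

DFS with gray/black marking from f:
f gray
  b gray
    j gray
      i gray
        a gray
        a black
        d gray
          d→a: a black — skip
        d black
        g gray
        g black
      i black
    j black
    b→d: d black — skip
    e gray
      e→d: d black — skip
    e black
  b black
  k gray
    k→j: j black — skip
    h gray
      c gray
        c→f: f is gray → back edge
Back edge closes the cycle f → k → h → c → f; its vertices are {c, f, h, k}.

c, f, h, k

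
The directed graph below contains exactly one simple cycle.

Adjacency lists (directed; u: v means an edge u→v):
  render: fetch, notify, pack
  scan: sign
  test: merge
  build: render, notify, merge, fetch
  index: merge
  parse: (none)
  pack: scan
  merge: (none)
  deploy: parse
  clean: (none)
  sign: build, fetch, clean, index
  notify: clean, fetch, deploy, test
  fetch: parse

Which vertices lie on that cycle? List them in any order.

pack, scan, sign, build, render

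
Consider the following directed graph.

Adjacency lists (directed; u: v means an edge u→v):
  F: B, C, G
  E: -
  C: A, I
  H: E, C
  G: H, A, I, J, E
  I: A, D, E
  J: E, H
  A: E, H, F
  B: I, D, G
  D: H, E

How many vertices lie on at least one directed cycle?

9

A vertex is on a directed cycle iff it belongs to a strongly connected component of size ≥ 2 (or has a self-loop).
The vertices on cycles are {A, B, C, D, F, G, H, I, J} — 9 in total.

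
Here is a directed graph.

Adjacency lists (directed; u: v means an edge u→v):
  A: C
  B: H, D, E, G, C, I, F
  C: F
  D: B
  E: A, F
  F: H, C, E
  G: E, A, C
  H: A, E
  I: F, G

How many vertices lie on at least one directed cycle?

7

A vertex is on a directed cycle iff it belongs to a strongly connected component of size ≥ 2 (or has a self-loop).
The vertices on cycles are {A, B, C, D, E, F, H} — 7 in total.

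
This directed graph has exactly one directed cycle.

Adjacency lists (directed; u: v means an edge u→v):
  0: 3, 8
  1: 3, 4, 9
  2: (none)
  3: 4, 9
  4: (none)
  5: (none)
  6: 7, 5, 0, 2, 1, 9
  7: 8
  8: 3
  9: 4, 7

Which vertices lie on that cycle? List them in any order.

3, 7, 8, 9

DFS with gray/black marking from 7:
7 gray
  8 gray
    3 gray
      4 gray
      4 black
      9 gray
        9→4: 4 black — skip
        9→7: 7 is gray → back edge
Back edge closes the cycle 7 → 8 → 3 → 9 → 7; its vertices are {3, 7, 8, 9}.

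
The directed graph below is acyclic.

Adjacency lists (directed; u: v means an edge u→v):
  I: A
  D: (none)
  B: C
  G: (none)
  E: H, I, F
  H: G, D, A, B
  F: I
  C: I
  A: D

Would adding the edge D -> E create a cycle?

Yes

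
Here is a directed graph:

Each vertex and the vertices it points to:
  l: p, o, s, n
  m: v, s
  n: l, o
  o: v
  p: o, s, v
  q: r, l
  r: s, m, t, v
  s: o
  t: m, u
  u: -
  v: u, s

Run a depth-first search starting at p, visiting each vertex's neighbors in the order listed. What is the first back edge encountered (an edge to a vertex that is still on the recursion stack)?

s->o

DFS from p (visiting each vertex's neighbors in the order listed); mark gray on enter, black on exit:
p gray
  o gray
    v gray
      u gray
      u black
      s gray
        s→o: o is gray → back edge
First back edge: s → o.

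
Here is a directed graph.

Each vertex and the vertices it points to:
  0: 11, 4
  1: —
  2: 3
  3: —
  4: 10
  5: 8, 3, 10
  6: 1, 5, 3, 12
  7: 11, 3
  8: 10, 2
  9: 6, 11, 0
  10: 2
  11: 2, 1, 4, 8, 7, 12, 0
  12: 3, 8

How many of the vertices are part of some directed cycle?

3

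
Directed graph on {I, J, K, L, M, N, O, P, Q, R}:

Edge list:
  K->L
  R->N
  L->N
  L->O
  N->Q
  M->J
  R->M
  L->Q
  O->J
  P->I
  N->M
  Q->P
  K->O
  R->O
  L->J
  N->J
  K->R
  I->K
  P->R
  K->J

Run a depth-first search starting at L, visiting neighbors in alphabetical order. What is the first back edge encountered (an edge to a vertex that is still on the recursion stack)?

K→L

DFS from L (visiting neighbors in alphabetical order); mark gray on enter, black on exit:
L gray
  J gray
  J black
  N gray
    N→J: J black — skip
    M gray
      M→J: J black — skip
    M black
    Q gray
      P gray
        I gray
          K gray
            K→J: J black — skip
            K→L: L is gray → back edge
First back edge: K → L.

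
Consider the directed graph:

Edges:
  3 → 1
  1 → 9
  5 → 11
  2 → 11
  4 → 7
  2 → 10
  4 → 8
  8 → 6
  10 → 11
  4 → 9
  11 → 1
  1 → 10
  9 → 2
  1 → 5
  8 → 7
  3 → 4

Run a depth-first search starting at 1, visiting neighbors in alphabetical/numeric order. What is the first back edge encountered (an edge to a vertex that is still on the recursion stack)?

11->1

DFS from 1 (visiting neighbors in alphabetical/numeric order); mark gray on enter, black on exit:
1 gray
  5 gray
    11 gray
      11→1: 1 is gray → back edge
First back edge: 11 → 1.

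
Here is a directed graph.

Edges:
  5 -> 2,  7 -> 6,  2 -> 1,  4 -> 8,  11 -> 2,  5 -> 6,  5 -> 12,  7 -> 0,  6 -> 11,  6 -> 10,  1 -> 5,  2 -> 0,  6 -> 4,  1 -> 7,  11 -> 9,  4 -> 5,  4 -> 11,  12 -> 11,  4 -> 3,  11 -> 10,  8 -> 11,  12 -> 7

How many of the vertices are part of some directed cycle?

A vertex is on a directed cycle iff it belongs to a strongly connected component of size ≥ 2 (or has a self-loop).
The vertices on cycles are {1, 2, 4, 5, 6, 7, 8, 11, 12} — 9 in total.

9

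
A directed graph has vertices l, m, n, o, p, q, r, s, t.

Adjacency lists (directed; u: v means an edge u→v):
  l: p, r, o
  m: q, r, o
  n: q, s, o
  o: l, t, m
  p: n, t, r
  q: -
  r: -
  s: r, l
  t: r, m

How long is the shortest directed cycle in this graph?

For each vertex v, BFS finds the shortest path from v back to v.
The shortest such closed walk is o → m → o, length 2.

2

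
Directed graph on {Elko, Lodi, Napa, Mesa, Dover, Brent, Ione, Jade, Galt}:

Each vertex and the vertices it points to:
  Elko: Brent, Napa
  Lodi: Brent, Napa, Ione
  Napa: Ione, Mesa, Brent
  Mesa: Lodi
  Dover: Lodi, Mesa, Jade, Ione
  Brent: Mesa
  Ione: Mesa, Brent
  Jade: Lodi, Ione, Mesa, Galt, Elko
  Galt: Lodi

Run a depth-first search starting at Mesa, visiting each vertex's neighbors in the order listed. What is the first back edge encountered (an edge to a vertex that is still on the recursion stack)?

DFS from Mesa (visiting each vertex's neighbors in the order listed); mark gray on enter, black on exit:
Mesa gray
  Lodi gray
    Brent gray
      Brent→Mesa: Mesa is gray → back edge
First back edge: Brent → Mesa.

Brent→Mesa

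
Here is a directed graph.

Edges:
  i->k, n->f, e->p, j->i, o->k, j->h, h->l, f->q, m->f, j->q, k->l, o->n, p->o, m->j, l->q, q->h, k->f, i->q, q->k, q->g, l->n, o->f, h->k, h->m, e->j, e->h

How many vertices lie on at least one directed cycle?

9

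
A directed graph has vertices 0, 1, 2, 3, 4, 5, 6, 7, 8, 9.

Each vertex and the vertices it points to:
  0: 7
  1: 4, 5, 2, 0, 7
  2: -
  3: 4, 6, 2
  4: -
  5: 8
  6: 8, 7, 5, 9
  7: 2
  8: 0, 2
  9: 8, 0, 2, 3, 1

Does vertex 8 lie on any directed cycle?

No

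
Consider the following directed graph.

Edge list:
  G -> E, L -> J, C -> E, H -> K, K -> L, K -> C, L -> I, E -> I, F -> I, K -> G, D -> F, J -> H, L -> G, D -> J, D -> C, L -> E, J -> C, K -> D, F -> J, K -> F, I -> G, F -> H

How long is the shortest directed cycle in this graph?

3

For each vertex v, BFS finds the shortest path from v back to v.
The shortest such closed walk is K → F → H → K, length 3.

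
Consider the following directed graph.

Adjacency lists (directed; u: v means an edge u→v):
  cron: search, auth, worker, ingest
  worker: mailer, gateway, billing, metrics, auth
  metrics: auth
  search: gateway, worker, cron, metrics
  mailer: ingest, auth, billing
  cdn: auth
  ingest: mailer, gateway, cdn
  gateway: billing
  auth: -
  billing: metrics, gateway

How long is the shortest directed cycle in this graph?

2

For each vertex v, BFS finds the shortest path from v back to v.
The shortest such closed walk is search → cron → search, length 2.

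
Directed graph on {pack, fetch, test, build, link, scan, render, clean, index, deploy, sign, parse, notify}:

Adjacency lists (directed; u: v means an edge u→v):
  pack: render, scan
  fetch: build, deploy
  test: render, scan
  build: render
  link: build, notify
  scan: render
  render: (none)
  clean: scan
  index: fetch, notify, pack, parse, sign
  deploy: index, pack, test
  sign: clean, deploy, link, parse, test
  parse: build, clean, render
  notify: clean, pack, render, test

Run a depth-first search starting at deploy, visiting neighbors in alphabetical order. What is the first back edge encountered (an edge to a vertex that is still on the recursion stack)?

fetch→deploy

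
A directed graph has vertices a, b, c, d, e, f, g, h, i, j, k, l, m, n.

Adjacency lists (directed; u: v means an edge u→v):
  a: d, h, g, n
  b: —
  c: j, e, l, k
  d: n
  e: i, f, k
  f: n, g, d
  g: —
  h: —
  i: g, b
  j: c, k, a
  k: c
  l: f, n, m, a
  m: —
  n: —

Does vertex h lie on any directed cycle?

h lies on a cycle iff there is a path from h back to itself.
Exploring from h, it never reaches itself; equivalently, its strongly connected component is a singleton.

No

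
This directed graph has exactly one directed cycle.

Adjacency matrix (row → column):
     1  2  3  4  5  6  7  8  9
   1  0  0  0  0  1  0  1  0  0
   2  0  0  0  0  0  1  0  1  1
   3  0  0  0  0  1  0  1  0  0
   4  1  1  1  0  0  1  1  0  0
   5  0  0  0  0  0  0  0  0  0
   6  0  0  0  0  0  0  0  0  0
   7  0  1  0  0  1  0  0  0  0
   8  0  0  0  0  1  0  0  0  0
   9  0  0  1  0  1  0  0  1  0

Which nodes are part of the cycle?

2, 3, 7, 9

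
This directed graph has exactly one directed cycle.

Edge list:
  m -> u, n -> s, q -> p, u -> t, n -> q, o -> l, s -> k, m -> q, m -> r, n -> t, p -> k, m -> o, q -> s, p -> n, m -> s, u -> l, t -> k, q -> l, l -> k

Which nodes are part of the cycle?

DFS with gray/black marking from q:
q gray
  p gray
    n gray
      n→q: q is gray → back edge
Back edge closes the cycle q → p → n → q; its vertices are {n, p, q}.

n, p, q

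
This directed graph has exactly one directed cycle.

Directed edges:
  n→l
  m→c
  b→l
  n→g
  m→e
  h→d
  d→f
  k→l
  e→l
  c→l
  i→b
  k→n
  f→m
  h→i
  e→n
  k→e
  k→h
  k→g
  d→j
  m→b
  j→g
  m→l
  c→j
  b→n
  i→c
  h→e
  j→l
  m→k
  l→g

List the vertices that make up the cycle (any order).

d, f, h, k, m

DFS with gray/black marking from f:
f gray
  m gray
    c gray
      j gray
        g gray
        g black
        l gray
          l→g: g black — skip
        l black
      j black
      c→l: l black — skip
    c black
    k gray
      k→g: g black — skip
      k→l: l black — skip
      h gray
        e gray
          e→l: l black — skip
          n gray
            n→l: l black — skip
            n→g: g black — skip
          n black
        e black
        d gray
          d→j: j black — skip
          d→f: f is gray → back edge
Back edge closes the cycle f → m → k → h → d → f; its vertices are {d, f, h, k, m}.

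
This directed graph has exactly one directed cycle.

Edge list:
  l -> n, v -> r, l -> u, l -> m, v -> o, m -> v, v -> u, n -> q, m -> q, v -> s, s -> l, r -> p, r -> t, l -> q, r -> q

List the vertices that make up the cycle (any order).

DFS with gray/black marking from v:
v gray
  o gray
  o black
  u gray
  u black
  r gray
    p gray
    p black
    q gray
    q black
    t gray
    t black
  r black
  s gray
    l gray
      l→q: q black — skip
      m gray
        m→v: v is gray → back edge
Back edge closes the cycle v → s → l → m → v; its vertices are {l, m, s, v}.

l, m, s, v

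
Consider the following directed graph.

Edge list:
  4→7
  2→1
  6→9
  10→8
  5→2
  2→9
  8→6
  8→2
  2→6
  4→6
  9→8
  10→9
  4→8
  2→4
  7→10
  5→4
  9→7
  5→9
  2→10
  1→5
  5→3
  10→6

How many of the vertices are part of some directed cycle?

A vertex is on a directed cycle iff it belongs to a strongly connected component of size ≥ 2 (or has a self-loop).
The vertices on cycles are {1, 2, 4, 5, 6, 7, 8, 9, 10} — 9 in total.

9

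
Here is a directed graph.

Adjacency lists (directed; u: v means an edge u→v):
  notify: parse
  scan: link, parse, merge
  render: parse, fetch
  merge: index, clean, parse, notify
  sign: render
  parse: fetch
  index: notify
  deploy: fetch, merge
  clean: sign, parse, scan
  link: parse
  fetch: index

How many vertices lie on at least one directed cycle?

A vertex is on a directed cycle iff it belongs to a strongly connected component of size ≥ 2 (or has a self-loop).
The vertices on cycles are {scan, clean, fetch, index, merge, parse, notify} — 7 in total.

7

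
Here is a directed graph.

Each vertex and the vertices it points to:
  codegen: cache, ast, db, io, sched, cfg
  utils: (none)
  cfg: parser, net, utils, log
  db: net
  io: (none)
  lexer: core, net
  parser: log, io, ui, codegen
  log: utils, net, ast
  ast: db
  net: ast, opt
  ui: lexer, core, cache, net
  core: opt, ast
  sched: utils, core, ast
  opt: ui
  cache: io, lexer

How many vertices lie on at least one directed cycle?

11

A vertex is on a directed cycle iff it belongs to a strongly connected component of size ≥ 2 (or has a self-loop).
The vertices on cycles are {db, ui, ast, cfg, net, opt, core, cache, lexer, parser, codegen} — 11 in total.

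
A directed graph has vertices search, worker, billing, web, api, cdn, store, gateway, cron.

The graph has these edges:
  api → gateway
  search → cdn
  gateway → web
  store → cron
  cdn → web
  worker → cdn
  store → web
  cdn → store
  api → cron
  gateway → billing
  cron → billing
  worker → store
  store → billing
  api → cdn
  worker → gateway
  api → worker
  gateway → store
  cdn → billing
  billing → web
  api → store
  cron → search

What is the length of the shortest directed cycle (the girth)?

4

For each vertex v, BFS finds the shortest path from v back to v.
The shortest such closed walk is cron → search → cdn → store → cron, length 4.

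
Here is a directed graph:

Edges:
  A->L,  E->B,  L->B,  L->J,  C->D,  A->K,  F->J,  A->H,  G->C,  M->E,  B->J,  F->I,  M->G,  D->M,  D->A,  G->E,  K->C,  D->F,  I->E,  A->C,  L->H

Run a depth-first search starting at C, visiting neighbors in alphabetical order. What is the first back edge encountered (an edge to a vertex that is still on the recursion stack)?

A->C

DFS from C (visiting neighbors in alphabetical order); mark gray on enter, black on exit:
C gray
  D gray
    A gray
      A→C: C is gray → back edge
First back edge: A → C.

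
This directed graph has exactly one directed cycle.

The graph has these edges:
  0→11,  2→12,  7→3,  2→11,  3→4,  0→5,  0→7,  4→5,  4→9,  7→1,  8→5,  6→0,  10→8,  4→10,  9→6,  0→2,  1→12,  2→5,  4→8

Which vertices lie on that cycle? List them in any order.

DFS with gray/black marking from 0:
0 gray
  5 gray
  5 black
  7 gray
    1 gray
      12 gray
      12 black
    1 black
    3 gray
      4 gray
        8 gray
          8→5: 5 black — skip
        8 black
        9 gray
          6 gray
            6→0: 0 is gray → back edge
Back edge closes the cycle 0 → 7 → 3 → 4 → 9 → 6 → 0; its vertices are {0, 3, 4, 6, 7, 9}.

0, 3, 4, 6, 7, 9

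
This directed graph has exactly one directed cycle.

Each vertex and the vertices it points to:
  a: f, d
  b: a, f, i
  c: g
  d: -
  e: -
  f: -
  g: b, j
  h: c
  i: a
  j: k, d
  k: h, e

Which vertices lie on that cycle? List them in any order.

c, g, h, j, k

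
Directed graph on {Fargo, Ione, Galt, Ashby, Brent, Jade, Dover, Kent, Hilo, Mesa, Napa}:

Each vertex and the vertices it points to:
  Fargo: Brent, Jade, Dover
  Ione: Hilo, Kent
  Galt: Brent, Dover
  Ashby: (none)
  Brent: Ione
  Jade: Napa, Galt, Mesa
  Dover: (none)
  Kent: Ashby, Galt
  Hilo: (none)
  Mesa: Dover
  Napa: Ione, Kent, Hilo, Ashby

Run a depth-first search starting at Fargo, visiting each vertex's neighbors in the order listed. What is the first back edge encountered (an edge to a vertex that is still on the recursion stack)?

DFS from Fargo (visiting each vertex's neighbors in the order listed); mark gray on enter, black on exit:
Fargo gray
  Brent gray
    Ione gray
      Hilo gray
      Hilo black
      Kent gray
        Ashby gray
        Ashby black
        Galt gray
          Galt→Brent: Brent is gray → back edge
First back edge: Galt → Brent.

Galt→Brent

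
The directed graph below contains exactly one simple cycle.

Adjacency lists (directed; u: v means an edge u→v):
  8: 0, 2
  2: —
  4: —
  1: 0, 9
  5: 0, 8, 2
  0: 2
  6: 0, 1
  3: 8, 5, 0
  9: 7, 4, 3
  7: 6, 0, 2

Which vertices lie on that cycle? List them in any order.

1, 6, 7, 9

DFS with gray/black marking from 9:
9 gray
  7 gray
    6 gray
      0 gray
        2 gray
        2 black
      0 black
      1 gray
        1→0: 0 black — skip
        1→9: 9 is gray → back edge
Back edge closes the cycle 9 → 7 → 6 → 1 → 9; its vertices are {1, 6, 7, 9}.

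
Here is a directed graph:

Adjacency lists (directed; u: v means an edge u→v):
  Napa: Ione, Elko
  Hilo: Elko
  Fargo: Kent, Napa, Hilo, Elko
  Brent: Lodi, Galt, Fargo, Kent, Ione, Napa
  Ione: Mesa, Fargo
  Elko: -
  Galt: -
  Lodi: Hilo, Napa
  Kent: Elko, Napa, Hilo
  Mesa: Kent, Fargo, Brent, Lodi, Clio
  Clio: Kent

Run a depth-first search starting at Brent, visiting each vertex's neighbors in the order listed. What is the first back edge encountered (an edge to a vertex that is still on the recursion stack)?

DFS from Brent (visiting each vertex's neighbors in the order listed); mark gray on enter, black on exit:
Brent gray
  Lodi gray
    Hilo gray
      Elko gray
      Elko black
    Hilo black
    Napa gray
      Ione gray
        Mesa gray
          Kent gray
            Kent→Elko: Elko black — skip
            Kent→Napa: Napa is gray → back edge
First back edge: Kent → Napa.

Kent→Napa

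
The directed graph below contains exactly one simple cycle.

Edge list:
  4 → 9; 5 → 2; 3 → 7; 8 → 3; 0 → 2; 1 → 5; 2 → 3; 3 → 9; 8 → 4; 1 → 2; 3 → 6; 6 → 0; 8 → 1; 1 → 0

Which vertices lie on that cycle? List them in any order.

DFS with gray/black marking from 3:
3 gray
  9 gray
  9 black
  6 gray
    0 gray
      2 gray
        2→3: 3 is gray → back edge
Back edge closes the cycle 3 → 6 → 0 → 2 → 3; its vertices are {0, 2, 3, 6}.

0, 2, 3, 6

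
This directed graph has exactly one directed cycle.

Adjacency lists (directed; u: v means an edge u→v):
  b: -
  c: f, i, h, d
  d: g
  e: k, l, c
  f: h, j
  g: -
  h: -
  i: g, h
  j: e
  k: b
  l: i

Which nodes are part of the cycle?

DFS with gray/black marking from e:
e gray
  k gray
    b gray
    b black
  k black
  l gray
    i gray
      g gray
      g black
      h gray
      h black
    i black
  l black
  c gray
    f gray
      f→h: h black — skip
      j gray
        j→e: e is gray → back edge
Back edge closes the cycle e → c → f → j → e; its vertices are {c, e, f, j}.

c, e, f, j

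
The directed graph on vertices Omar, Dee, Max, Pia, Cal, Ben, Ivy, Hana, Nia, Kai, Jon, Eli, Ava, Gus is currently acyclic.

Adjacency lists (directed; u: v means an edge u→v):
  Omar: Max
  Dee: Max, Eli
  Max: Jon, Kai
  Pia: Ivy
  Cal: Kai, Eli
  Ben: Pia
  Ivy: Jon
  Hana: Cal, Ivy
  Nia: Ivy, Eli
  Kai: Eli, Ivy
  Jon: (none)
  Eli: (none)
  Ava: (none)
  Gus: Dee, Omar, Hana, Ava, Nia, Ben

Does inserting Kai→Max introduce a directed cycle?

Yes

Adding Kai→Max creates a cycle iff Max can already reach Kai.
Path from Max: Max → Kai.
So Max → … → Kai → Max is a cycle.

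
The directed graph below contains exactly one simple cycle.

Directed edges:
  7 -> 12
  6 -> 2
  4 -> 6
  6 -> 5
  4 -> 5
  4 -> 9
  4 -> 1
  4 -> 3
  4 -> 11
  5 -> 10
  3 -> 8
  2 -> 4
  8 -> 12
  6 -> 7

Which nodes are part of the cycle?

2, 4, 6

DFS with gray/black marking from 4:
4 gray
  6 gray
    2 gray
      2→4: 4 is gray → back edge
Back edge closes the cycle 4 → 6 → 2 → 4; its vertices are {2, 4, 6}.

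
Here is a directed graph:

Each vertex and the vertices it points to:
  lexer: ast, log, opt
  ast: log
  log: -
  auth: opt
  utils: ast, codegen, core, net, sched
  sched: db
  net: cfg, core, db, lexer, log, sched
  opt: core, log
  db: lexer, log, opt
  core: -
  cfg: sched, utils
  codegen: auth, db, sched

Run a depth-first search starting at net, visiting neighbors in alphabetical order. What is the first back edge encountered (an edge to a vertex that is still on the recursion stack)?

DFS from net (visiting neighbors in alphabetical order); mark gray on enter, black on exit:
net gray
  cfg gray
    sched gray
      db gray
        lexer gray
          ast gray
            log gray
            log black
          ast black
          lexer→log: log black — skip
          opt gray
            core gray
            core black
            opt→log: log black — skip
          opt black
        lexer black
        db→log: log black — skip
        db→opt: opt black — skip
      db black
    sched black
    utils gray
      utils→ast: ast black — skip
      codegen gray
        auth gray
          auth→opt: opt black — skip
        auth black
        codegen→db: db black — skip
        codegen→sched: sched black — skip
      codegen black
      utils→core: core black — skip
      utils→net: net is gray → back edge
First back edge: utils → net.

utils→net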